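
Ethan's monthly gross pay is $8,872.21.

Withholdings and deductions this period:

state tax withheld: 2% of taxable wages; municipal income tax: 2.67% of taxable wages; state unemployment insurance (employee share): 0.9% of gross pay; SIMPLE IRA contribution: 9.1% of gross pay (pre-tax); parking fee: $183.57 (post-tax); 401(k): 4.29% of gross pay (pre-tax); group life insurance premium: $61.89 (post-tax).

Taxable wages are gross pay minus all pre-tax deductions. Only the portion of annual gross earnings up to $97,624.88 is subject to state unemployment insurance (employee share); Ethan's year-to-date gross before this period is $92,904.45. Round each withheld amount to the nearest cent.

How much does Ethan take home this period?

SIMPLE IRA contribution: $8,872.21 × 0.091 = $807.37
401(k): $8,872.21 × 0.0429 = $380.62
Pre-tax total = $807.37 + $380.62 = $1,187.99
Taxable wages = $8,872.21 − $1,187.99 = $7,684.22
State tax withheld: $7,684.22 × 0.02 = $153.68
Municipal income tax: $7,684.22 × 0.0267 = $205.17
State unemployment insurance (employee share): only $97,624.88 − $92,904.45 = $4,720.43 of this check is subject → $4,720.43 × 0.009 = $42.48
Group life insurance premium: $61.89
Parking fee: $183.57
Total deductions = $807.37 + $380.62 + $153.68 + $205.17 + $42.48 + $61.89 + $183.57 = $1,834.78
Net pay = $8,872.21 − $1,834.78 = $7,037.43

$7,037.43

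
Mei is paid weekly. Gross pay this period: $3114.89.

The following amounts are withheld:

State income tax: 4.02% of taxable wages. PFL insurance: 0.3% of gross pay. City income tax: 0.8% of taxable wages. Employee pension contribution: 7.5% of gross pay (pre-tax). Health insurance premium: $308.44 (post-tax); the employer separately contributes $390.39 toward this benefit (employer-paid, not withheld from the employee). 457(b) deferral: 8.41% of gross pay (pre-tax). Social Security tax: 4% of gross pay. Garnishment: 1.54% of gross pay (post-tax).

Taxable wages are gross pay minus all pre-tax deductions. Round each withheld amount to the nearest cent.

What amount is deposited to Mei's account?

457(b) deferral: $3114.89 × 0.0841 = $261.96
Employee pension contribution: $3114.89 × 0.075 = $233.62
Pre-tax total = $261.96 + $233.62 = $495.58
Taxable wages = $3114.89 − $495.58 = $2619.31
City income tax: $2619.31 × 0.008 = $20.95
State income tax: $2619.31 × 0.0402 = $105.30
Social Security tax: $3114.89 × 0.04 = $124.60
PFL insurance: $3114.89 × 0.003 = $9.34
Garnishment: $3114.89 × 0.0154 = $47.97
Health insurance premium: $308.44
(Employer's $390.39 toward health insurance premium is not withheld from the employee.)
Total deductions = $261.96 + $233.62 + $20.95 + $105.30 + $124.60 + $9.34 + $47.97 + $308.44 = $1112.18
Net pay = $3114.89 − $1112.18 = $2002.71

$2002.71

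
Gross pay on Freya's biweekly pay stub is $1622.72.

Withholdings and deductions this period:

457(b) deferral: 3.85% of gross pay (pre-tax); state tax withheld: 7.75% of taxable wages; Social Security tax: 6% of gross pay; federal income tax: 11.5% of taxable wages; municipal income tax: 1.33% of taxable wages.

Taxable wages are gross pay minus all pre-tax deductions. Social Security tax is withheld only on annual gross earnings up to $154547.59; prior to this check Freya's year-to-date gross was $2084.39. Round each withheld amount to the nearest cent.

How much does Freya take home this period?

457(b) deferral: $1622.72 × 0.0385 = $62.47
Taxable wages = $1622.72 − $62.47 = $1560.25
Federal income tax: $1560.25 × 0.115 = $179.43
State tax withheld: $1560.25 × 0.0775 = $120.92
Municipal income tax: $1560.25 × 0.0133 = $20.75
Social Security tax: cap not yet reached, full $1622.72 is subject → $1622.72 × 0.06 = $97.36
Total deductions = $62.47 + $179.43 + $120.92 + $20.75 + $97.36 = $480.93
Net pay = $1622.72 − $480.93 = $1141.79

$1141.79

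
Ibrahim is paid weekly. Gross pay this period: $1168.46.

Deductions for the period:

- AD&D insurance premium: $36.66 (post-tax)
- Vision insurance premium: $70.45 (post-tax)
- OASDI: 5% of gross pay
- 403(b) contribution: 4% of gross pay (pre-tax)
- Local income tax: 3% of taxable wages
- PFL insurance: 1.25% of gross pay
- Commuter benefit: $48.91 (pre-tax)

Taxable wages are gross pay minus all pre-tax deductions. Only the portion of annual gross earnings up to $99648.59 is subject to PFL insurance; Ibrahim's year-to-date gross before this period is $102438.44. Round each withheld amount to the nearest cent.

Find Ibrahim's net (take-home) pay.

$875.10

403(b) contribution: $1168.46 × 0.04 = $46.74
Commuter benefit: $48.91
Pre-tax total = $46.74 + $48.91 = $95.65
Taxable wages = $1168.46 − $95.65 = $1072.81
Local income tax: $1072.81 × 0.03 = $32.18
OASDI: $1168.46 × 0.05 = $58.42
PFL insurance: annual cap $99648.59 already reached (YTD $102438.44), so $0.00
Vision insurance premium: $70.45
AD&D insurance premium: $36.66
Total deductions = $46.74 + $48.91 + $32.18 + $58.42 + $0.00 + $70.45 + $36.66 = $293.36
Net pay = $1168.46 − $293.36 = $875.10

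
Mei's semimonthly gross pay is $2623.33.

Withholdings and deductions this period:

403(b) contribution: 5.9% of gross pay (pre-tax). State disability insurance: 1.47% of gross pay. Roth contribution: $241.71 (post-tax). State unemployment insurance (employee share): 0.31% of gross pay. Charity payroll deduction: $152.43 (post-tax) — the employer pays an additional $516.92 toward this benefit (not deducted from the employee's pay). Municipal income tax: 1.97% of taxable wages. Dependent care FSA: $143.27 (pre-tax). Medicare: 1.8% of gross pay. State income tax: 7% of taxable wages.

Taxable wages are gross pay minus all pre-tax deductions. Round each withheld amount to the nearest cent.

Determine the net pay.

$1628.65

Dependent care FSA: $143.27
403(b) contribution: $2623.33 × 0.059 = $154.78
Pre-tax total = $143.27 + $154.78 = $298.05
Taxable wages = $2623.33 − $298.05 = $2325.28
Municipal income tax: $2325.28 × 0.0197 = $45.81
State income tax: $2325.28 × 0.07 = $162.77
State unemployment insurance (employee share): $2623.33 × 0.0031 = $8.13
State disability insurance: $2623.33 × 0.0147 = $38.56
Medicare: $2623.33 × 0.018 = $47.22
Roth contribution: $241.71
Charity payroll deduction: $152.43
(Employer's $516.92 toward charity payroll deduction is not withheld from the employee.)
Total deductions = $143.27 + $154.78 + $45.81 + $162.77 + $8.13 + $38.56 + $47.22 + $241.71 + $152.43 = $994.68
Net pay = $2623.33 − $994.68 = $1628.65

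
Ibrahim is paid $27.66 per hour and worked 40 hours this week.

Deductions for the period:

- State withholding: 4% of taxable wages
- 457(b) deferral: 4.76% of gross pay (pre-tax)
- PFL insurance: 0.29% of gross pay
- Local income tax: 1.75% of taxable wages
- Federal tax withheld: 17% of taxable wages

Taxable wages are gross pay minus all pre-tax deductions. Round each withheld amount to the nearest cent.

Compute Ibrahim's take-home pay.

Gross pay: 40 × $27.66 = $1,106.40
457(b) deferral: $1,106.40 × 0.0476 = $52.66
Taxable wages = $1,106.40 − $52.66 = $1,053.74
Local income tax: $1,053.74 × 0.0175 = $18.44
State withholding: $1,053.74 × 0.04 = $42.15
Federal tax withheld: $1,053.74 × 0.17 = $179.14
PFL insurance: $1,106.40 × 0.0029 = $3.21
Total deductions = $52.66 + $18.44 + $42.15 + $179.14 + $3.21 = $295.60
Net pay = $1,106.40 − $295.60 = $810.80

$810.80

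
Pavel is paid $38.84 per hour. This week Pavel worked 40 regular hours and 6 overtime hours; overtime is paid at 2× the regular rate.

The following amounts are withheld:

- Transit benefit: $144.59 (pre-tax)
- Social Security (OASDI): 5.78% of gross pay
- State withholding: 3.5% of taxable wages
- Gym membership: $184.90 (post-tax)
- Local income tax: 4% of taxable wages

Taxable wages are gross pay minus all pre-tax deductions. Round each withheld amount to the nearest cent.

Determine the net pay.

$1432.82

Regular pay: 40 × $38.84 = $1553.60
Overtime pay: 6 × $38.84 × 2 = $466.08
Gross pay = $1553.60 + $466.08 = $2019.68
Transit benefit: $144.59
Taxable wages = $2019.68 − $144.59 = $1875.09
Local income tax: $1875.09 × 0.04 = $75.00
State withholding: $1875.09 × 0.035 = $65.63
Social Security (OASDI): $2019.68 × 0.0578 = $116.74
Gym membership: $184.90
Total deductions = $144.59 + $75.00 + $65.63 + $116.74 + $184.90 = $586.86
Net pay = $2019.68 − $586.86 = $1432.82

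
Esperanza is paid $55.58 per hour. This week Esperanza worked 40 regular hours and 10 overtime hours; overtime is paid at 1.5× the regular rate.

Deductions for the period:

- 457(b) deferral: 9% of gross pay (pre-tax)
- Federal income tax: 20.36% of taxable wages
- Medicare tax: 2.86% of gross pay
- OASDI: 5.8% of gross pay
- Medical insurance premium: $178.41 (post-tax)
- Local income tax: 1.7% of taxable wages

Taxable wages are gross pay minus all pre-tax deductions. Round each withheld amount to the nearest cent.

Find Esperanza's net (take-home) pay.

Regular pay: 40 × $55.58 = $2,223.20
Overtime pay: 10 × $55.58 × 1.5 = $833.70
Gross pay = $2,223.20 + $833.70 = $3,056.90
457(b) deferral: $3,056.90 × 0.09 = $275.12
Taxable wages = $3,056.90 − $275.12 = $2,781.78
Local income tax: $2,781.78 × 0.017 = $47.29
Federal income tax: $2,781.78 × 0.2036 = $566.37
OASDI: $3,056.90 × 0.058 = $177.30
Medicare tax: $3,056.90 × 0.0286 = $87.43
Medical insurance premium: $178.41
Total deductions = $275.12 + $47.29 + $566.37 + $177.30 + $87.43 + $178.41 = $1,331.92
Net pay = $3,056.90 − $1,331.92 = $1,724.98

$1,724.98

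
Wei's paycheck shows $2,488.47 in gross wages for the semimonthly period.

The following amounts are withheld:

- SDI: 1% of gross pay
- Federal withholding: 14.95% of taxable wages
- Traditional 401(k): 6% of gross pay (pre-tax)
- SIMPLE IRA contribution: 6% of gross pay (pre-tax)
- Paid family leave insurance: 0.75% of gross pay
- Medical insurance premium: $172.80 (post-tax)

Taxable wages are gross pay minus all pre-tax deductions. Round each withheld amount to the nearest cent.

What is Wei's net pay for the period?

$1,646.13

SIMPLE IRA contribution: $2,488.47 × 0.06 = $149.31
Traditional 401(k): $2,488.47 × 0.06 = $149.31
Pre-tax total = $149.31 + $149.31 = $298.62
Taxable wages = $2,488.47 − $298.62 = $2,189.85
Federal withholding: $2,189.85 × 0.1495 = $327.38
SDI: $2,488.47 × 0.01 = $24.88
Paid family leave insurance: $2,488.47 × 0.0075 = $18.66
Medical insurance premium: $172.80
Total deductions = $149.31 + $149.31 + $327.38 + $24.88 + $18.66 + $172.80 = $842.34
Net pay = $2,488.47 − $842.34 = $1,646.13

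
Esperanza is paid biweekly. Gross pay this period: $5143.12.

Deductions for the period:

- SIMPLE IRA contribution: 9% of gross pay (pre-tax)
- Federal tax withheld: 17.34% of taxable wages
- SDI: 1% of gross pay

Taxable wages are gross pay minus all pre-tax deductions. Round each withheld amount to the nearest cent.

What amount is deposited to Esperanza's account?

SIMPLE IRA contribution: $5143.12 × 0.09 = $462.88
Taxable wages = $5143.12 − $462.88 = $4680.24
Federal tax withheld: $4680.24 × 0.1734 = $811.55
SDI: $5143.12 × 0.01 = $51.43
Total deductions = $462.88 + $811.55 + $51.43 = $1325.86
Net pay = $5143.12 − $1325.86 = $3817.26

$3817.26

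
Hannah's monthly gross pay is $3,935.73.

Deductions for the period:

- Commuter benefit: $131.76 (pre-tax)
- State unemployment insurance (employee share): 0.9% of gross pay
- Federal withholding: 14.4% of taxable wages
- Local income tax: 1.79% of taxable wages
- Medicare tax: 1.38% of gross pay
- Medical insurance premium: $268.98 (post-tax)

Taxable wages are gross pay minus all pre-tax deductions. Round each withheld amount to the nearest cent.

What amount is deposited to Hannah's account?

$2,829.40

Commuter benefit: $131.76
Taxable wages = $3,935.73 − $131.76 = $3,803.97
Local income tax: $3,803.97 × 0.0179 = $68.09
Federal withholding: $3,803.97 × 0.144 = $547.77
Medicare tax: $3,935.73 × 0.0138 = $54.31
State unemployment insurance (employee share): $3,935.73 × 0.009 = $35.42
Medical insurance premium: $268.98
Total deductions = $131.76 + $68.09 + $547.77 + $54.31 + $35.42 + $268.98 = $1,106.33
Net pay = $3,935.73 − $1,106.33 = $2,829.40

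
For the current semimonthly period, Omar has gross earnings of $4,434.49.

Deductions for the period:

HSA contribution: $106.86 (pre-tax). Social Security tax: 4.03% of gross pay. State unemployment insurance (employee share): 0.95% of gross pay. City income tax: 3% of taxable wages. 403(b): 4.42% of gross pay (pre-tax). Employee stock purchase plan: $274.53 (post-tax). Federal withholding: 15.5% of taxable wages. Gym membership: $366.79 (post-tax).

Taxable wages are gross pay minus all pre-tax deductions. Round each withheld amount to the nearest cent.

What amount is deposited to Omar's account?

$2,505.12

HSA contribution: $106.86
403(b): $4,434.49 × 0.0442 = $196.00
Pre-tax total = $106.86 + $196.00 = $302.86
Taxable wages = $4,434.49 − $302.86 = $4,131.63
City income tax: $4,131.63 × 0.03 = $123.95
Federal withholding: $4,131.63 × 0.155 = $640.40
Social Security tax: $4,434.49 × 0.0403 = $178.71
State unemployment insurance (employee share): $4,434.49 × 0.0095 = $42.13
Gym membership: $366.79
Employee stock purchase plan: $274.53
Total deductions = $106.86 + $196.00 + $123.95 + $640.40 + $178.71 + $42.13 + $366.79 + $274.53 = $1,929.37
Net pay = $4,434.49 − $1,929.37 = $2,505.12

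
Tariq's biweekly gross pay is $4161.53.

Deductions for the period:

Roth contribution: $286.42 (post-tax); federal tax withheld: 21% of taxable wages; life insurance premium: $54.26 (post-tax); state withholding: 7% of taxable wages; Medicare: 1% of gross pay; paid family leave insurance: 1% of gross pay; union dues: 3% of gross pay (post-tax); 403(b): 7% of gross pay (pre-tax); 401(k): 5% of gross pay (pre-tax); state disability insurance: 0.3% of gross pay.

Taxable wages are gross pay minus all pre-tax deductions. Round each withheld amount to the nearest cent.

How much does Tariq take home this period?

401(k): $4161.53 × 0.05 = $208.08
403(b): $4161.53 × 0.07 = $291.31
Pre-tax total = $208.08 + $291.31 = $499.39
Taxable wages = $4161.53 − $499.39 = $3662.14
State withholding: $3662.14 × 0.07 = $256.35
Federal tax withheld: $3662.14 × 0.21 = $769.05
Paid family leave insurance: $4161.53 × 0.01 = $41.62
Medicare: $4161.53 × 0.01 = $41.62
State disability insurance: $4161.53 × 0.003 = $12.48
Roth contribution: $286.42
Union dues: $4161.53 × 0.03 = $124.85
Life insurance premium: $54.26
Total deductions = $208.08 + $291.31 + $256.35 + $769.05 + $41.62 + $41.62 + $12.48 + $286.42 + $124.85 + $54.26 = $2086.04
Net pay = $4161.53 − $2086.04 = $2075.49

$2075.49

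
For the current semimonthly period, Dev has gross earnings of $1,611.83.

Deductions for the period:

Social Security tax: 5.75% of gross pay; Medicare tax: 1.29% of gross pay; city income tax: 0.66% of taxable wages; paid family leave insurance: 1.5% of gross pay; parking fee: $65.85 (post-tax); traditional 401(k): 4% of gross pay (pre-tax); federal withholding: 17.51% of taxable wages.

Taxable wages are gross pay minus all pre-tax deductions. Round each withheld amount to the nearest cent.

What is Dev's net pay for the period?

Traditional 401(k): $1,611.83 × 0.04 = $64.47
Taxable wages = $1,611.83 − $64.47 = $1,547.36
City income tax: $1,547.36 × 0.0066 = $10.21
Federal withholding: $1,547.36 × 0.1751 = $270.94
Social Security tax: $1,611.83 × 0.0575 = $92.68
Medicare tax: $1,611.83 × 0.0129 = $20.79
Paid family leave insurance: $1,611.83 × 0.015 = $24.18
Parking fee: $65.85
Total deductions = $64.47 + $10.21 + $270.94 + $92.68 + $20.79 + $24.18 + $65.85 = $549.12
Net pay = $1,611.83 − $549.12 = $1,062.71

$1,062.71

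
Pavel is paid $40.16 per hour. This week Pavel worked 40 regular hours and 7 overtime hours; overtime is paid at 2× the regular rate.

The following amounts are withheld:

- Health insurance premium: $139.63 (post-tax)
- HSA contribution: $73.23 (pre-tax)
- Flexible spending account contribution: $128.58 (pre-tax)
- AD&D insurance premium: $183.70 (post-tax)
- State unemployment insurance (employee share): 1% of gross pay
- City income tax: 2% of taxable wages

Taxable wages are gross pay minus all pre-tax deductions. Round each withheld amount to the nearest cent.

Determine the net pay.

Regular pay: 40 × $40.16 = $1,606.40
Overtime pay: 7 × $40.16 × 2 = $562.24
Gross pay = $1,606.40 + $562.24 = $2,168.64
Flexible spending account contribution: $128.58
HSA contribution: $73.23
Pre-tax total = $128.58 + $73.23 = $201.81
Taxable wages = $2,168.64 − $201.81 = $1,966.83
City income tax: $1,966.83 × 0.02 = $39.34
State unemployment insurance (employee share): $2,168.64 × 0.01 = $21.69
Health insurance premium: $139.63
AD&D insurance premium: $183.70
Total deductions = $128.58 + $73.23 + $39.34 + $21.69 + $139.63 + $183.70 = $586.17
Net pay = $2,168.64 − $586.17 = $1,582.47

$1,582.47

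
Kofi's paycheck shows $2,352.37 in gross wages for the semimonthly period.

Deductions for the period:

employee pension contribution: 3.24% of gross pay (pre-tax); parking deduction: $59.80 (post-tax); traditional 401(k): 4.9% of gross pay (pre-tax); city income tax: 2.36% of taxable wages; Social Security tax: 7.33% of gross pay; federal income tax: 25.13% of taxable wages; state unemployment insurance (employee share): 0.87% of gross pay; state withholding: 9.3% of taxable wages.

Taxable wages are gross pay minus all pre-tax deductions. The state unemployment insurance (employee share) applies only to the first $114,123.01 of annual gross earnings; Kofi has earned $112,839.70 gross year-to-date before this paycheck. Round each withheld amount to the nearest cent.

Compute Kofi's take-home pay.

Employee pension contribution: $2,352.37 × 0.0324 = $76.22
Traditional 401(k): $2,352.37 × 0.049 = $115.27
Pre-tax total = $76.22 + $115.27 = $191.49
Taxable wages = $2,352.37 − $191.49 = $2,160.88
Federal income tax: $2,160.88 × 0.2513 = $543.03
City income tax: $2,160.88 × 0.0236 = $51.00
State withholding: $2,160.88 × 0.093 = $200.96
Social Security tax: $2,352.37 × 0.0733 = $172.43
State unemployment insurance (employee share): only $114,123.01 − $112,839.70 = $1,283.31 of this check is subject → $1,283.31 × 0.0087 = $11.16
Parking deduction: $59.80
Total deductions = $76.22 + $115.27 + $543.03 + $51.00 + $200.96 + $172.43 + $11.16 + $59.80 = $1,229.87
Net pay = $2,352.37 − $1,229.87 = $1,122.50

$1,122.50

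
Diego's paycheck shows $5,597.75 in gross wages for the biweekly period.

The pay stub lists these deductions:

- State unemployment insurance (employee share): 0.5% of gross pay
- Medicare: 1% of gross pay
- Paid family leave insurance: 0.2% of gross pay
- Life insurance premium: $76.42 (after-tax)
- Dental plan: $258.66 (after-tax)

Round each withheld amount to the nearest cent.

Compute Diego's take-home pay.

State unemployment insurance (employee share): $5,597.75 × 0.005 = $27.99
Paid family leave insurance: $5,597.75 × 0.002 = $11.20
Medicare: $5,597.75 × 0.01 = $55.98
Life insurance premium: $76.42
Dental plan: $258.66
Total deductions = $27.99 + $11.20 + $55.98 + $76.42 + $258.66 = $430.25
Net pay = $5,597.75 − $430.25 = $5,167.50

$5,167.50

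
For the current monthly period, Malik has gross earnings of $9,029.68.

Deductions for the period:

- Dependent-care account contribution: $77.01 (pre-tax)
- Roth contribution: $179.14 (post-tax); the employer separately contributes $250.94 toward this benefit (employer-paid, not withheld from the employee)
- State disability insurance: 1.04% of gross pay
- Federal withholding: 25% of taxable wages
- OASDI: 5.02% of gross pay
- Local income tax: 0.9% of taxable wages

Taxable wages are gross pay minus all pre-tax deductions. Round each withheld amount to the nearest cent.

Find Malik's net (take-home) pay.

$5,907.59

Dependent-care account contribution: $77.01
Taxable wages = $9,029.68 − $77.01 = $8,952.67
Federal withholding: $8,952.67 × 0.25 = $2,238.17
Local income tax: $8,952.67 × 0.009 = $80.57
OASDI: $9,029.68 × 0.0502 = $453.29
State disability insurance: $9,029.68 × 0.0104 = $93.91
Roth contribution: $179.14
(Employer's $250.94 toward Roth contribution is not withheld from the employee.)
Total deductions = $77.01 + $2,238.17 + $80.57 + $453.29 + $93.91 + $179.14 = $3,122.09
Net pay = $9,029.68 − $3,122.09 = $5,907.59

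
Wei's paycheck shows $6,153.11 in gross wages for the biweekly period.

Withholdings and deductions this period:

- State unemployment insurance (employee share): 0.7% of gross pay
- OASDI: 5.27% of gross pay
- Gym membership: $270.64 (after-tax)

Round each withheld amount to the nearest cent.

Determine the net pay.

OASDI: $6,153.11 × 0.0527 = $324.27
State unemployment insurance (employee share): $6,153.11 × 0.007 = $43.07
Gym membership: $270.64
Total deductions = $324.27 + $43.07 + $270.64 = $637.98
Net pay = $6,153.11 − $637.98 = $5,515.13

$5,515.13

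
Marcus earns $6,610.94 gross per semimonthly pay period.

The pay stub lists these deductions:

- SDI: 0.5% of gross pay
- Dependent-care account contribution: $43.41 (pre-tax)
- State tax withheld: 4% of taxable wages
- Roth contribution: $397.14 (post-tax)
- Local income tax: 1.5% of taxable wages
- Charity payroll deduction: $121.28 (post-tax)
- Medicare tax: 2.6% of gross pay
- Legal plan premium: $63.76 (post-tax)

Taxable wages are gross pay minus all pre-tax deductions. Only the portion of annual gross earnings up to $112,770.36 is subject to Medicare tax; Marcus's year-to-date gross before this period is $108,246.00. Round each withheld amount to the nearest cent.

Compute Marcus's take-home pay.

Dependent-care account contribution: $43.41
Taxable wages = $6,610.94 − $43.41 = $6,567.53
Local income tax: $6,567.53 × 0.015 = $98.51
State tax withheld: $6,567.53 × 0.04 = $262.70
SDI: $6,610.94 × 0.005 = $33.05
Medicare tax: only $112,770.36 − $108,246.00 = $4,524.36 of this check is subject → $4,524.36 × 0.026 = $117.63
Charity payroll deduction: $121.28
Roth contribution: $397.14
Legal plan premium: $63.76
Total deductions = $43.41 + $98.51 + $262.70 + $33.05 + $117.63 + $121.28 + $397.14 + $63.76 = $1,137.48
Net pay = $6,610.94 − $1,137.48 = $5,473.46

$5,473.46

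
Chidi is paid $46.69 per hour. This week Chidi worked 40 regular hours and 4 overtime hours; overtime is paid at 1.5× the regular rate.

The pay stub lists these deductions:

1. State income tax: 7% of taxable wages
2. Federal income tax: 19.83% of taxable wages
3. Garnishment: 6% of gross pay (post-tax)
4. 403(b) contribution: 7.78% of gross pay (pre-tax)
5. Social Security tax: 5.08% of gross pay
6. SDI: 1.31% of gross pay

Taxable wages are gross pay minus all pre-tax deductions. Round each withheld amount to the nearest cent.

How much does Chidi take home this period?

$1,183.13

Regular pay: 40 × $46.69 = $1,867.60
Overtime pay: 4 × $46.69 × 1.5 = $280.14
Gross pay = $1,867.60 + $280.14 = $2,147.74
403(b) contribution: $2,147.74 × 0.0778 = $167.09
Taxable wages = $2,147.74 − $167.09 = $1,980.65
Federal income tax: $1,980.65 × 0.1983 = $392.76
State income tax: $1,980.65 × 0.07 = $138.65
Social Security tax: $2,147.74 × 0.0508 = $109.11
SDI: $2,147.74 × 0.0131 = $28.14
Garnishment: $2,147.74 × 0.06 = $128.86
Total deductions = $167.09 + $392.76 + $138.65 + $109.11 + $28.14 + $128.86 = $964.61
Net pay = $2,147.74 − $964.61 = $1,183.13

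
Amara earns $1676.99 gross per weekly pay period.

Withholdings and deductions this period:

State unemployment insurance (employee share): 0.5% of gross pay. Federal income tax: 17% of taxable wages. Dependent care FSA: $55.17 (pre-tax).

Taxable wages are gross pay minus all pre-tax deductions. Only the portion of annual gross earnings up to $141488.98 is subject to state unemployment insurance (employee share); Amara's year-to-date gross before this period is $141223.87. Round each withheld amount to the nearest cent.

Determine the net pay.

Dependent care FSA: $55.17
Taxable wages = $1676.99 − $55.17 = $1621.82
Federal income tax: $1621.82 × 0.17 = $275.71
State unemployment insurance (employee share): only $141488.98 − $141223.87 = $265.11 of this check is subject → $265.11 × 0.005 = $1.33
Total deductions = $55.17 + $275.71 + $1.33 = $332.21
Net pay = $1676.99 − $332.21 = $1344.78

$1344.78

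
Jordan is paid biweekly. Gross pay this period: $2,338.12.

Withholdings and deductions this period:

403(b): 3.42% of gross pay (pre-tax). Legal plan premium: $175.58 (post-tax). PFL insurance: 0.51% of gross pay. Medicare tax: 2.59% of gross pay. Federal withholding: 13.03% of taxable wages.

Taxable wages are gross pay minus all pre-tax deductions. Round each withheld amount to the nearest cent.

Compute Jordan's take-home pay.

$1,715.86

403(b): $2,338.12 × 0.0342 = $79.96
Taxable wages = $2,338.12 − $79.96 = $2,258.16
Federal withholding: $2,258.16 × 0.1303 = $294.24
PFL insurance: $2,338.12 × 0.0051 = $11.92
Medicare tax: $2,338.12 × 0.0259 = $60.56
Legal plan premium: $175.58
Total deductions = $79.96 + $294.24 + $11.92 + $60.56 + $175.58 = $622.26
Net pay = $2,338.12 − $622.26 = $1,715.86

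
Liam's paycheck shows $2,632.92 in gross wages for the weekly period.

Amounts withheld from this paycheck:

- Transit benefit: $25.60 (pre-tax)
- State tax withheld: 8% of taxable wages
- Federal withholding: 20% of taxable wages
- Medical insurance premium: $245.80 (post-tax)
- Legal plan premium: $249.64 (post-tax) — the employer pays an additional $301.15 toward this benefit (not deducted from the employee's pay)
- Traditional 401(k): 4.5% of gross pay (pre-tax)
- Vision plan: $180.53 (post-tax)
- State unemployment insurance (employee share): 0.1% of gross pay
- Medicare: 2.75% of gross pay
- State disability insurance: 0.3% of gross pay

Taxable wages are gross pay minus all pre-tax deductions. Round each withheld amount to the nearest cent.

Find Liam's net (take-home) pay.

Traditional 401(k): $2,632.92 × 0.045 = $118.48
Transit benefit: $25.60
Pre-tax total = $118.48 + $25.60 = $144.08
Taxable wages = $2,632.92 − $144.08 = $2,488.84
Federal withholding: $2,488.84 × 0.2 = $497.77
State tax withheld: $2,488.84 × 0.08 = $199.11
Medicare: $2,632.92 × 0.0275 = $72.41
State unemployment insurance (employee share): $2,632.92 × 0.001 = $2.63
State disability insurance: $2,632.92 × 0.003 = $7.90
Vision plan: $180.53
Legal plan premium: $249.64
Medical insurance premium: $245.80
(Employer's $301.15 toward legal plan premium is not withheld from the employee.)
Total deductions = $118.48 + $25.60 + $497.77 + $199.11 + $72.41 + $2.63 + $7.90 + $180.53 + $249.64 + $245.80 = $1,599.87
Net pay = $2,632.92 − $1,599.87 = $1,033.05

$1,033.05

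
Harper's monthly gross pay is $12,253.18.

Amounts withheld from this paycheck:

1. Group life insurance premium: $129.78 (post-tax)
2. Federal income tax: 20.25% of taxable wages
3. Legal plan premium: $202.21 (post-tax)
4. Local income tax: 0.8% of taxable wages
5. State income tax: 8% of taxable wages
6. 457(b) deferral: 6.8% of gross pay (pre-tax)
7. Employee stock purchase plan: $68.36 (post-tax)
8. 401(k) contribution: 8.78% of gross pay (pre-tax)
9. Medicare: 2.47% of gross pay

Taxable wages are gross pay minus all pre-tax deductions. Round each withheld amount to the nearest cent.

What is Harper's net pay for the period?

401(k) contribution: $12,253.18 × 0.0878 = $1,075.83
457(b) deferral: $12,253.18 × 0.068 = $833.22
Pre-tax total = $1,075.83 + $833.22 = $1,909.05
Taxable wages = $12,253.18 − $1,909.05 = $10,344.13
Local income tax: $10,344.13 × 0.008 = $82.75
State income tax: $10,344.13 × 0.08 = $827.53
Federal income tax: $10,344.13 × 0.2025 = $2,094.69
Medicare: $12,253.18 × 0.0247 = $302.65
Legal plan premium: $202.21
Group life insurance premium: $129.78
Employee stock purchase plan: $68.36
Total deductions = $1,075.83 + $833.22 + $82.75 + $827.53 + $2,094.69 + $302.65 + $202.21 + $129.78 + $68.36 = $5,617.02
Net pay = $12,253.18 − $5,617.02 = $6,636.16

$6,636.16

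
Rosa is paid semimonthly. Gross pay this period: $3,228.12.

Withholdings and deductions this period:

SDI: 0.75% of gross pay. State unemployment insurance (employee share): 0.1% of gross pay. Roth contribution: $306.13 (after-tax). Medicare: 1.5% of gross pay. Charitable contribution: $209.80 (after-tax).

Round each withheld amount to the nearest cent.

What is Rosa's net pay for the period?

$2,636.33

Medicare: $3,228.12 × 0.015 = $48.42
State unemployment insurance (employee share): $3,228.12 × 0.001 = $3.23
SDI: $3,228.12 × 0.0075 = $24.21
Roth contribution: $306.13
Charitable contribution: $209.80
Total deductions = $48.42 + $3.23 + $24.21 + $306.13 + $209.80 = $591.79
Net pay = $3,228.12 − $591.79 = $2,636.33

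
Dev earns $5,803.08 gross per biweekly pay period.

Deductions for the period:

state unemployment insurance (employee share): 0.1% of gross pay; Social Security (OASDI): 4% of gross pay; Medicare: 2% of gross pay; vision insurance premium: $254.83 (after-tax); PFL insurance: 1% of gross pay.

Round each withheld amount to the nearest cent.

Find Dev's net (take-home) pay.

PFL insurance: $5,803.08 × 0.01 = $58.03
Social Security (OASDI): $5,803.08 × 0.04 = $232.12
State unemployment insurance (employee share): $5,803.08 × 0.001 = $5.80
Medicare: $5,803.08 × 0.02 = $116.06
Vision insurance premium: $254.83
Total deductions = $58.03 + $232.12 + $5.80 + $116.06 + $254.83 = $666.84
Net pay = $5,803.08 − $666.84 = $5,136.24

$5,136.24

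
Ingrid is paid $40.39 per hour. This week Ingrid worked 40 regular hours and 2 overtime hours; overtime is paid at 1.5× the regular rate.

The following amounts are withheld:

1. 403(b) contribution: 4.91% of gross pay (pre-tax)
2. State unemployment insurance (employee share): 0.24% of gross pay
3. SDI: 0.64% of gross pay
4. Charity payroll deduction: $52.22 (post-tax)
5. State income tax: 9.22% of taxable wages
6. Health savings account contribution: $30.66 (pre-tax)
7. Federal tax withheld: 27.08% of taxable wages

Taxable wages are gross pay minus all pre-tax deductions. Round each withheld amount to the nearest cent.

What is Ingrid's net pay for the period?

Regular pay: 40 × $40.39 = $1,615.60
Overtime pay: 2 × $40.39 × 1.5 = $121.17
Gross pay = $1,615.60 + $121.17 = $1,736.77
403(b) contribution: $1,736.77 × 0.0491 = $85.28
Health savings account contribution: $30.66
Pre-tax total = $85.28 + $30.66 = $115.94
Taxable wages = $1,736.77 − $115.94 = $1,620.83
Federal tax withheld: $1,620.83 × 0.2708 = $438.92
State income tax: $1,620.83 × 0.0922 = $149.44
State unemployment insurance (employee share): $1,736.77 × 0.0024 = $4.17
SDI: $1,736.77 × 0.0064 = $11.12
Charity payroll deduction: $52.22
Total deductions = $85.28 + $30.66 + $438.92 + $149.44 + $4.17 + $11.12 + $52.22 = $771.81
Net pay = $1,736.77 − $771.81 = $964.96

$964.96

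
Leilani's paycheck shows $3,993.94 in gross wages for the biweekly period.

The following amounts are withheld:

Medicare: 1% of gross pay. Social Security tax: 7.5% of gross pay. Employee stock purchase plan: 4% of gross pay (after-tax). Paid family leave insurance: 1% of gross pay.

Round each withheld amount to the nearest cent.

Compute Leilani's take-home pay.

$3,454.75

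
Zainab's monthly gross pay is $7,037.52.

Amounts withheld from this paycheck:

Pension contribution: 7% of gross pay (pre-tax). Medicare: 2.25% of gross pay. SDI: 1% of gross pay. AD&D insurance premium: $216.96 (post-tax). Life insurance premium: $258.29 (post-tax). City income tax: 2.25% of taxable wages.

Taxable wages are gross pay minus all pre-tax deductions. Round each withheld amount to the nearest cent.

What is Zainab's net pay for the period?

Pension contribution: $7,037.52 × 0.07 = $492.63
Taxable wages = $7,037.52 − $492.63 = $6,544.89
City income tax: $6,544.89 × 0.0225 = $147.26
SDI: $7,037.52 × 0.01 = $70.38
Medicare: $7,037.52 × 0.0225 = $158.34
Life insurance premium: $258.29
AD&D insurance premium: $216.96
Total deductions = $492.63 + $147.26 + $70.38 + $158.34 + $258.29 + $216.96 = $1,343.86
Net pay = $7,037.52 − $1,343.86 = $5,693.66

$5,693.66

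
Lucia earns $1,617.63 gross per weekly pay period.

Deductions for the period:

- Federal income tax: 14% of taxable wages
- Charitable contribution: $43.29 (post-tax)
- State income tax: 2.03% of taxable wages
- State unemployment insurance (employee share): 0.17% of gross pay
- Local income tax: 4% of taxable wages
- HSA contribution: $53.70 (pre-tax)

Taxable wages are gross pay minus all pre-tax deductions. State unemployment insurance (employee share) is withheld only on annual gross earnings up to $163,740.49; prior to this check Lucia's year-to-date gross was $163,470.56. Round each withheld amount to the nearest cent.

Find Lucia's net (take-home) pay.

HSA contribution: $53.70
Taxable wages = $1,617.63 − $53.70 = $1,563.93
State income tax: $1,563.93 × 0.0203 = $31.75
Federal income tax: $1,563.93 × 0.14 = $218.95
Local income tax: $1,563.93 × 0.04 = $62.56
State unemployment insurance (employee share): only $163,740.49 − $163,470.56 = $269.93 of this check is subject → $269.93 × 0.0017 = $0.46
Charitable contribution: $43.29
Total deductions = $53.70 + $31.75 + $218.95 + $62.56 + $0.46 + $43.29 = $410.71
Net pay = $1,617.63 − $410.71 = $1,206.92

$1,206.92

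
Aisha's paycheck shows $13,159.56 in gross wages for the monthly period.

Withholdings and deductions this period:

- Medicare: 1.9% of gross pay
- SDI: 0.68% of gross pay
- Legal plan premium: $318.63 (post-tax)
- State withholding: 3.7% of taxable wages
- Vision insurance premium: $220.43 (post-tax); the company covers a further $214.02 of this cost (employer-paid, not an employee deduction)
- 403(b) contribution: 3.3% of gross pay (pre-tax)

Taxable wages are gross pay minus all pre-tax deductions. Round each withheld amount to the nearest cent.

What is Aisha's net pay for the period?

$11,375.87

403(b) contribution: $13,159.56 × 0.033 = $434.27
Taxable wages = $13,159.56 − $434.27 = $12,725.29
State withholding: $12,725.29 × 0.037 = $470.84
SDI: $13,159.56 × 0.0068 = $89.49
Medicare: $13,159.56 × 0.019 = $250.03
Vision insurance premium: $220.43
Legal plan premium: $318.63
(Employer's $214.02 toward vision insurance premium is not withheld from the employee.)
Total deductions = $434.27 + $470.84 + $89.49 + $250.03 + $220.43 + $318.63 = $1,783.69
Net pay = $13,159.56 − $1,783.69 = $11,375.87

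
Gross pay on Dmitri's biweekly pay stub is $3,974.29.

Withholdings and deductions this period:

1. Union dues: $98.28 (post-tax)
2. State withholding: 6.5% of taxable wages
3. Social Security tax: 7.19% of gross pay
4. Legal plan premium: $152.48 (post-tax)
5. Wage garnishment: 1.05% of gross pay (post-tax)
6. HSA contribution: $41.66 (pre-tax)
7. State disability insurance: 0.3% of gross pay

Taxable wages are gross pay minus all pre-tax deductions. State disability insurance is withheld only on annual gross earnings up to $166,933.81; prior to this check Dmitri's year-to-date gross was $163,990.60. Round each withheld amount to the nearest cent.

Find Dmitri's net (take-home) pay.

HSA contribution: $41.66
Taxable wages = $3,974.29 − $41.66 = $3,932.63
State withholding: $3,932.63 × 0.065 = $255.62
Social Security tax: $3,974.29 × 0.0719 = $285.75
State disability insurance: only $166,933.81 − $163,990.60 = $2,943.21 of this check is subject → $2,943.21 × 0.003 = $8.83
Union dues: $98.28
Legal plan premium: $152.48
Wage garnishment: $3,974.29 × 0.0105 = $41.73
Total deductions = $41.66 + $255.62 + $285.75 + $8.83 + $98.28 + $152.48 + $41.73 = $884.35
Net pay = $3,974.29 − $884.35 = $3,089.94

$3,089.94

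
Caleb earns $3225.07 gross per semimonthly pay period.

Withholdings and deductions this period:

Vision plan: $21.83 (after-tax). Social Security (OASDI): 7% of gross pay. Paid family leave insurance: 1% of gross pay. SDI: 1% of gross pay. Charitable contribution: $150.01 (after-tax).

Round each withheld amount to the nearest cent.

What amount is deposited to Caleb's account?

Social Security (OASDI): $3225.07 × 0.07 = $225.75
Paid family leave insurance: $3225.07 × 0.01 = $32.25
SDI: $3225.07 × 0.01 = $32.25
Charitable contribution: $150.01
Vision plan: $21.83
Total deductions = $225.75 + $32.25 + $32.25 + $150.01 + $21.83 = $462.09
Net pay = $3225.07 − $462.09 = $2762.98

$2762.98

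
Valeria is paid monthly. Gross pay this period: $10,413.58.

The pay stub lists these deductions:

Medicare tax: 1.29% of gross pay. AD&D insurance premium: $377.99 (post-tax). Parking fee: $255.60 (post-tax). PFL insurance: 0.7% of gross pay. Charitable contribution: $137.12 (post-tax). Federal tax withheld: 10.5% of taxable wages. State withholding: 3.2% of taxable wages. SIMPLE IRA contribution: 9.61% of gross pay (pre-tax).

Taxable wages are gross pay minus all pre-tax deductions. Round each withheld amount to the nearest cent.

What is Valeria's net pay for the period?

SIMPLE IRA contribution: $10,413.58 × 0.0961 = $1,000.75
Taxable wages = $10,413.58 − $1,000.75 = $9,412.83
State withholding: $9,412.83 × 0.032 = $301.21
Federal tax withheld: $9,412.83 × 0.105 = $988.35
PFL insurance: $10,413.58 × 0.007 = $72.90
Medicare tax: $10,413.58 × 0.0129 = $134.34
AD&D insurance premium: $377.99
Parking fee: $255.60
Charitable contribution: $137.12
Total deductions = $1,000.75 + $301.21 + $988.35 + $72.90 + $134.34 + $377.99 + $255.60 + $137.12 = $3,268.26
Net pay = $10,413.58 − $3,268.26 = $7,145.32

$7,145.32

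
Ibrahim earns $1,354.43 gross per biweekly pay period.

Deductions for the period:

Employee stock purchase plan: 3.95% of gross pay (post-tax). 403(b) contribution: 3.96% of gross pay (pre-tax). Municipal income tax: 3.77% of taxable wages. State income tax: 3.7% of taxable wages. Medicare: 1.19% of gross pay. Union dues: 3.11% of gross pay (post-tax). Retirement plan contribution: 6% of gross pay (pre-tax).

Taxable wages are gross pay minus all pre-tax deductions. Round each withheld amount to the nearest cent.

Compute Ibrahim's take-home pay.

$1,016.68

Retirement plan contribution: $1,354.43 × 0.06 = $81.27
403(b) contribution: $1,354.43 × 0.0396 = $53.64
Pre-tax total = $81.27 + $53.64 = $134.91
Taxable wages = $1,354.43 − $134.91 = $1,219.52
State income tax: $1,219.52 × 0.037 = $45.12
Municipal income tax: $1,219.52 × 0.0377 = $45.98
Medicare: $1,354.43 × 0.0119 = $16.12
Union dues: $1,354.43 × 0.0311 = $42.12
Employee stock purchase plan: $1,354.43 × 0.0395 = $53.50
Total deductions = $81.27 + $53.64 + $45.12 + $45.98 + $16.12 + $42.12 + $53.50 = $337.75
Net pay = $1,354.43 − $337.75 = $1,016.68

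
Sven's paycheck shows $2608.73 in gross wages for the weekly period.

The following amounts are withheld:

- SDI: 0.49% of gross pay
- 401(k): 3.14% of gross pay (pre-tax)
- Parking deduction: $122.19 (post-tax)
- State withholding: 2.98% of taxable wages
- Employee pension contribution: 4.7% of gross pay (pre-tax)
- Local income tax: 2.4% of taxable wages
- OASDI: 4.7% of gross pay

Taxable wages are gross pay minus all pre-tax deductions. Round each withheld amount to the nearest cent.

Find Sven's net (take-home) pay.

Employee pension contribution: $2608.73 × 0.047 = $122.61
401(k): $2608.73 × 0.0314 = $81.91
Pre-tax total = $122.61 + $81.91 = $204.52
Taxable wages = $2608.73 − $204.52 = $2404.21
State withholding: $2404.21 × 0.0298 = $71.65
Local income tax: $2404.21 × 0.024 = $57.70
SDI: $2608.73 × 0.0049 = $12.78
OASDI: $2608.73 × 0.047 = $122.61
Parking deduction: $122.19
Total deductions = $122.61 + $81.91 + $71.65 + $57.70 + $12.78 + $122.61 + $122.19 = $591.45
Net pay = $2608.73 − $591.45 = $2017.28

$2017.28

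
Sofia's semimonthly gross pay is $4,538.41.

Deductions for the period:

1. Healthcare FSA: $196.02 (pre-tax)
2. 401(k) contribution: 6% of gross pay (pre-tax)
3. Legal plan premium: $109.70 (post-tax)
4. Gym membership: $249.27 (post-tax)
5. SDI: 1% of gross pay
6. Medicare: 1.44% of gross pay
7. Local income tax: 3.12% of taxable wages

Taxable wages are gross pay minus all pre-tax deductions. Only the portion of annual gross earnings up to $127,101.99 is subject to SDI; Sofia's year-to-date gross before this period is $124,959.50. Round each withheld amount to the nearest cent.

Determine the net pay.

$3,497.36

401(k) contribution: $4,538.41 × 0.06 = $272.30
Healthcare FSA: $196.02
Pre-tax total = $272.30 + $196.02 = $468.32
Taxable wages = $4,538.41 − $468.32 = $4,070.09
Local income tax: $4,070.09 × 0.0312 = $126.99
Medicare: $4,538.41 × 0.0144 = $65.35
SDI: only $127,101.99 − $124,959.50 = $2,142.49 of this check is subject → $2,142.49 × 0.01 = $21.42
Legal plan premium: $109.70
Gym membership: $249.27
Total deductions = $272.30 + $196.02 + $126.99 + $65.35 + $21.42 + $109.70 + $249.27 = $1,041.05
Net pay = $4,538.41 − $1,041.05 = $3,497.36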